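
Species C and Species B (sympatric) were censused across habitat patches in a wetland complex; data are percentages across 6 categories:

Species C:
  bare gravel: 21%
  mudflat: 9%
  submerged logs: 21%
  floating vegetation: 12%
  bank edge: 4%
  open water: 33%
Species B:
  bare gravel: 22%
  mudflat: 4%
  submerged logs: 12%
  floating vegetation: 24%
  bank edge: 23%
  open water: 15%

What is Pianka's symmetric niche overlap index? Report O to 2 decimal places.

Convert percentages to proportions (divide by 100).
Σ p₁ᵢp₂ᵢ = 0.0462 + 0.0036 + 0.0252 + 0.0288 + 0.0092 + 0.0495 = 0.1625
Σp_1ᵢ² = 0.21² + 0.09² + 0.21² + 0.12² + 0.04² + 0.33² = 0.0441 + 0.0081 + 0.0441 + 0.0144 + 0.0016 + 0.1089 = 0.2212
Σp_2ᵢ² = 0.22² + 0.04² + 0.12² + 0.24² + 0.23² + 0.15² = 0.0484 + 0.0016 + 0.0144 + 0.0576 + 0.0529 + 0.0225 = 0.1974
O = 0.1625 / √(0.2212 × 0.1974) = 0.1625 / 0.20896 = 0.7777

0.78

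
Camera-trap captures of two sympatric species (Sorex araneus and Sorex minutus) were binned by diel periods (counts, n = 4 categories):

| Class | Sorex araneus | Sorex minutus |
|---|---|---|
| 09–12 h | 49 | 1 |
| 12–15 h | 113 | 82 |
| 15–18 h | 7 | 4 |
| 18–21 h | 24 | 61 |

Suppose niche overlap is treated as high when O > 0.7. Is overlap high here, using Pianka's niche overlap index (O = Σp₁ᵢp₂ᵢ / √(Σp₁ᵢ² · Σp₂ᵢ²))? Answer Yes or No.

Yes

Proportions for Sorex araneus (n=193): 49/193=0.2539, 113/193=0.5855, 7/193=0.0363, 24/193=0.1244
Proportions for Sorex minutus (n=148): 1/148=0.0068, 82/148=0.5541, 4/148=0.0270, 61/148=0.4122
Σ p₁ᵢp₂ᵢ = 0.001727 + 0.324426 + 0.000980 + 0.051278 = 0.378411
Σp_1ᵢ² = 0.2539² + 0.5855² + 0.0363² + 0.1244² = 0.064465 + 0.342810 + 0.001318 + 0.015475 = 0.424068
Σp_2ᵢ² = 0.0068² + 0.5541² + 0.0270² + 0.4122² = 0.000046 + 0.307027 + 0.000729 + 0.169909 = 0.477711
O = 0.378411 / √(0.424068 × 0.477711) = 0.378411 / 0.4500910 = 0.8407
O = 0.8407 > 0.7 → Yes.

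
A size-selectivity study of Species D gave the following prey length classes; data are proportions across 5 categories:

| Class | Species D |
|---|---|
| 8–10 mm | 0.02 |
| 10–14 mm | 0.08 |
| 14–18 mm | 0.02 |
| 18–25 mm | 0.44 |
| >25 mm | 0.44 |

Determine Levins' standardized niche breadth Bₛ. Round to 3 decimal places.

0.384

Σpᵢ² = 0.02² + 0.08² + 0.02² + 0.44² + 0.44² = 0.0004 + 0.0064 + 0.0004 + 0.1936 + 0.1936 = 0.3944
B = 1 / 0.3944 = 2.53550
Bₛ = (B − 1)/(n − 1) = (2.53550 − 1)/(5 − 1) = 1.53550/4 = 0.38388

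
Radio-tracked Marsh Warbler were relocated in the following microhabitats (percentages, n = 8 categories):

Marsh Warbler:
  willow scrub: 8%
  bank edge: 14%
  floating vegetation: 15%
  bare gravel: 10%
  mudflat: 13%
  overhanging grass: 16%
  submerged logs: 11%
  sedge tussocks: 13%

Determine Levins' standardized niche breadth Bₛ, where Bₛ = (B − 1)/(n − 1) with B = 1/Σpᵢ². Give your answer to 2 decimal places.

Convert percentages to proportions (divide by 100).
Σpᵢ² = 0.08² + 0.14² + 0.15² + 0.10² + 0.13² + 0.16² + 0.11² + 0.13² = 0.0064 + 0.0196 + 0.0225 + 0.0100 + 0.0169 + 0.0256 + 0.0121 + 0.0169 = 0.1300
B = 1 / 0.1300 = 7.6923
Bₛ = (B − 1)/(n − 1) = (7.6923 − 1)/(8 − 1) = 6.6923/7 = 0.9560

0.96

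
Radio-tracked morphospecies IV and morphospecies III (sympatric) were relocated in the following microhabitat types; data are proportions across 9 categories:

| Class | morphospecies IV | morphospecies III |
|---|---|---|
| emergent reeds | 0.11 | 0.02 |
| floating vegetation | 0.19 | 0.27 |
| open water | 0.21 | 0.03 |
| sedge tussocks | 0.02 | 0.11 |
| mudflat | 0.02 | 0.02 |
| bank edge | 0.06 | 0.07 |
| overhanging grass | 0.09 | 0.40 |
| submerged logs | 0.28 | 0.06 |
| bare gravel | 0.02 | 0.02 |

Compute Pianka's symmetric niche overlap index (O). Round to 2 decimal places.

0.55

Σ p₁ᵢp₂ᵢ = 0.0022 + 0.0513 + 0.0063 + 0.0022 + 0.0004 + 0.0042 + 0.0360 + 0.0168 + 0.0004 = 0.1198
Σp_1ᵢ² = 0.11² + 0.19² + 0.21² + 0.02² + 0.02² + 0.06² + 0.09² + 0.28² + 0.02² = 0.0121 + 0.0361 + 0.0441 + 0.0004 + 0.0004 + 0.0036 + 0.0081 + 0.0784 + 0.0004 = 0.1836
Σp_2ᵢ² = 0.02² + 0.27² + 0.03² + 0.11² + 0.02² + 0.07² + 0.40² + 0.06² + 0.02² = 0.0004 + 0.0729 + 0.0009 + 0.0121 + 0.0004 + 0.0049 + 0.1600 + 0.0036 + 0.0004 = 0.2556
O = 0.1198 / √(0.1836 × 0.2556) = 0.1198 / 0.21663 = 0.5530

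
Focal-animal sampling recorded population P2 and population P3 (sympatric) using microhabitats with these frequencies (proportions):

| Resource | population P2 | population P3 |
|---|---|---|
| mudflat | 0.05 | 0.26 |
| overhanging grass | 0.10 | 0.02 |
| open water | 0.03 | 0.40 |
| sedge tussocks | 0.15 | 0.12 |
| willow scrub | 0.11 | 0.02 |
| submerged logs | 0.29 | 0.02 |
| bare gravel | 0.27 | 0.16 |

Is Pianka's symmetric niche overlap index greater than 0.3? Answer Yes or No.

Yes

Σ p₁ᵢp₂ᵢ = 0.0130 + 0.0020 + 0.0120 + 0.0180 + 0.0022 + 0.0058 + 0.0432 = 0.0962
Σp_1ᵢ² = 0.05² + 0.10² + 0.03² + 0.15² + 0.11² + 0.29² + 0.27² = 0.0025 + 0.0100 + 0.0009 + 0.0225 + 0.0121 + 0.0841 + 0.0729 = 0.2050
Σp_2ᵢ² = 0.26² + 0.02² + 0.40² + 0.12² + 0.02² + 0.02² + 0.16² = 0.0676 + 0.0004 + 0.1600 + 0.0144 + 0.0004 + 0.0004 + 0.0256 = 0.2688
O = 0.0962 / √(0.2050 × 0.2688) = 0.0962 / 0.23474 = 0.4098
O = 0.4098 > 0.3 → Yes.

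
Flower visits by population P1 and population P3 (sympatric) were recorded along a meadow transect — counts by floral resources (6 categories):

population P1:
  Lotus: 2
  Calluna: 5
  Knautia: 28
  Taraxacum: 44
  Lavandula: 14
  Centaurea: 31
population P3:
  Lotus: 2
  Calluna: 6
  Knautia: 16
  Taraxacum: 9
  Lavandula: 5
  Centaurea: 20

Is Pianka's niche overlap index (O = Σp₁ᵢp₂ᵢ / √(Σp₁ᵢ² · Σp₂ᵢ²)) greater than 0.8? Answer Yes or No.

Yes

Proportions for population P1 (n=124): 2/124=0.0161, 5/124=0.0403, 28/124=0.2258, 44/124=0.3548, 14/124=0.1129, 31/124=0.2500
Proportions for population P3 (n=58): 2/58=0.0345, 6/58=0.1034, 16/58=0.2759, 9/58=0.1552, 5/58=0.0862, 20/58=0.3448
Σ p₁ᵢp₂ᵢ = 0.000555 + 0.004167 + 0.062298 + 0.055065 + 0.009732 + 0.086200 = 0.218017
Σp_1ᵢ² = 0.0161² + 0.0403² + 0.2258² + 0.3548² + 0.1129² + 0.2500² = 0.000259 + 0.001624 + 0.050986 + 0.125883 + 0.012746 + 0.062500 = 0.253998
Σp_2ᵢ² = 0.0345² + 0.1034² + 0.2759² + 0.1552² + 0.0862² + 0.3448² = 0.001190 + 0.010692 + 0.076121 + 0.024087 + 0.007430 + 0.118887 = 0.238407
O = 0.218017 / √(0.253998 × 0.238407) = 0.218017 / 0.2460791 = 0.8860
O = 0.8860 > 0.8 → Yes.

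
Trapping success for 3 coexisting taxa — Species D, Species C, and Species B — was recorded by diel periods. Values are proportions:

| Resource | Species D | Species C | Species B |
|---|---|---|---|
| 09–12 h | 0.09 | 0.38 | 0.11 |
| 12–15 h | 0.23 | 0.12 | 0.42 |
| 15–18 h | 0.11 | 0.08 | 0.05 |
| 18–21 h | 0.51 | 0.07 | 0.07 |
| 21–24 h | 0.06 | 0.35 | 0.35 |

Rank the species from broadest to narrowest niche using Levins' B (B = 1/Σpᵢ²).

Σp_Dᵢ² = 0.09² + 0.23² + 0.11² + 0.51² + 0.06² = 0.0081 + 0.0529 + 0.0121 + 0.2601 + 0.0036 = 0.3368
B_D = 1 / 0.3368 = 2.9691
Σp_Cᵢ² = 0.38² + 0.12² + 0.08² + 0.07² + 0.35² = 0.1444 + 0.0144 + 0.0064 + 0.0049 + 0.1225 = 0.2926
B_C = 1 / 0.2926 = 3.4176
Σp_Bᵢ² = 0.11² + 0.42² + 0.05² + 0.07² + 0.35² = 0.0121 + 0.1764 + 0.0025 + 0.0049 + 0.1225 = 0.3184
B_B = 1 / 0.3184 = 3.1407
Ranking by B (broadest → narrowest): Species C (3.42) > Species B (3.14) > Species D (2.97)

Species C > Species B > Species D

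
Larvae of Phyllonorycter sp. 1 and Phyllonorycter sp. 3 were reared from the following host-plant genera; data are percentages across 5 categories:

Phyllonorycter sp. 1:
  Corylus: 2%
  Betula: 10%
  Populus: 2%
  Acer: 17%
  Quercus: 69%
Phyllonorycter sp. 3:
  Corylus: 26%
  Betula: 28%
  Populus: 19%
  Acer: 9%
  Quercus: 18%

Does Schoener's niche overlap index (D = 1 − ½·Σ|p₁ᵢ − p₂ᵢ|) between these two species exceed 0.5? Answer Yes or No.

Convert percentages to proportions (divide by 100).
Σ|p₁ᵢ − p₂ᵢ| = 0.24 + 0.18 + 0.17 + 0.08 + 0.51 = 1.18
D = 1 − ½ × 1.18 = 1 − 0.590 = 0.4100
D = 0.4100 < 0.5 → No.

No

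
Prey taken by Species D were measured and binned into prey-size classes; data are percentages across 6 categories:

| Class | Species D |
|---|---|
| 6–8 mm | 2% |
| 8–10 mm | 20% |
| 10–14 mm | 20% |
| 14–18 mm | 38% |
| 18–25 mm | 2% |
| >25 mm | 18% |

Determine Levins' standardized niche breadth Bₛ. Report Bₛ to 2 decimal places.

0.58

Convert percentages to proportions (divide by 100).
Σpᵢ² = 0.02² + 0.20² + 0.20² + 0.38² + 0.02² + 0.18² = 0.0004 + 0.0400 + 0.0400 + 0.1444 + 0.0004 + 0.0324 = 0.2576
B = 1 / 0.2576 = 3.8820
Bₛ = (B − 1)/(n − 1) = (3.8820 − 1)/(6 − 1) = 2.8820/5 = 0.5764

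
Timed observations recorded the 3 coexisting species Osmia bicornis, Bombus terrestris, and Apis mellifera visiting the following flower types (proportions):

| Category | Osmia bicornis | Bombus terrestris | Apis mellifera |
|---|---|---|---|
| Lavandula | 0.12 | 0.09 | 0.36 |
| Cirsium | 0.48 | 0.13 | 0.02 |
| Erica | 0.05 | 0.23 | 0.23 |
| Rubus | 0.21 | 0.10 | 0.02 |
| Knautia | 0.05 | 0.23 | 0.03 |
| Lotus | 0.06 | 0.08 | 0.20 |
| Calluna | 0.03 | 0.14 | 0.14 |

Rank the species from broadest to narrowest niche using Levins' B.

Σp_bicoᵢ² = 0.12² + 0.48² + 0.05² + 0.21² + 0.05² + 0.06² + 0.03² = 0.0144 + 0.2304 + 0.0025 + 0.0441 + 0.0025 + 0.0036 + 0.0009 = 0.2984
B_bico = 1 / 0.2984 = 3.3512
Σp_terrᵢ² = 0.09² + 0.13² + 0.23² + 0.10² + 0.23² + 0.08² + 0.14² = 0.0081 + 0.0169 + 0.0529 + 0.0100 + 0.0529 + 0.0064 + 0.0196 = 0.1668
B_terr = 1 / 0.1668 = 5.9952
Σp_mellᵢ² = 0.36² + 0.02² + 0.23² + 0.02² + 0.03² + 0.20² + 0.14² = 0.1296 + 0.0004 + 0.0529 + 0.0004 + 0.0009 + 0.0400 + 0.0196 = 0.2438
B_mell = 1 / 0.2438 = 4.1017
Ranking by B (broadest → narrowest): Bombus terrestris (6.00) > Apis mellifera (4.10) > Osmia bicornis (3.35)

Bombus terrestris > Apis mellifera > Osmia bicornis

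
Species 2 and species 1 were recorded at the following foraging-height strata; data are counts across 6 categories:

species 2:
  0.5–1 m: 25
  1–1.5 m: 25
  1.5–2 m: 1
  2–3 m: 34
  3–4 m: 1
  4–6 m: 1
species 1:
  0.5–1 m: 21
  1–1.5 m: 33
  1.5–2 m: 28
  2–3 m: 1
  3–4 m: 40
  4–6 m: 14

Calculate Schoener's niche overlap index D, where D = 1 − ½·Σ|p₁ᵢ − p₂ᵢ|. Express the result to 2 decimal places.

Proportions for species 2 (n=87): 25/87=0.2874, 25/87=0.2874, 1/87=0.0115, 34/87=0.3908, 1/87=0.0115, 1/87=0.0115
Proportions for species 1 (n=137): 21/137=0.1533, 33/137=0.2409, 28/137=0.2044, 1/137=0.0073, 40/137=0.2920, 14/137=0.1022
Σ|p₁ᵢ − p₂ᵢ| = 0.1341 + 0.0465 + 0.1929 + 0.3835 + 0.2805 + 0.0907 = 1.1282
D = 1 − ½ × 1.1282 = 1 − 0.56410 = 0.43590

0.44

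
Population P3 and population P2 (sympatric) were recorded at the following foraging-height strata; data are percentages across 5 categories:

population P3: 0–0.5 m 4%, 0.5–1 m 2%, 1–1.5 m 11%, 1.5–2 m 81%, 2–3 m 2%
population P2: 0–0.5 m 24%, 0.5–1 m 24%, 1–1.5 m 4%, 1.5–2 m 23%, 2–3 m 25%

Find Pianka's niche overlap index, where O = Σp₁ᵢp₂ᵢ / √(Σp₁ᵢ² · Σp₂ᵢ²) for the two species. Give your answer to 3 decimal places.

Convert percentages to proportions (divide by 100).
Σ p₁ᵢp₂ᵢ = 0.0096 + 0.0048 + 0.0044 + 0.1863 + 0.0050 = 0.2101
Σp_1ᵢ² = 0.04² + 0.02² + 0.11² + 0.81² + 0.02² = 0.0016 + 0.0004 + 0.0121 + 0.6561 + 0.0004 = 0.6706
Σp_2ᵢ² = 0.24² + 0.24² + 0.04² + 0.23² + 0.25² = 0.0576 + 0.0576 + 0.0016 + 0.0529 + 0.0625 = 0.2322
O = 0.2101 / √(0.6706 × 0.2322) = 0.2101 / 0.394605 = 0.53243

0.532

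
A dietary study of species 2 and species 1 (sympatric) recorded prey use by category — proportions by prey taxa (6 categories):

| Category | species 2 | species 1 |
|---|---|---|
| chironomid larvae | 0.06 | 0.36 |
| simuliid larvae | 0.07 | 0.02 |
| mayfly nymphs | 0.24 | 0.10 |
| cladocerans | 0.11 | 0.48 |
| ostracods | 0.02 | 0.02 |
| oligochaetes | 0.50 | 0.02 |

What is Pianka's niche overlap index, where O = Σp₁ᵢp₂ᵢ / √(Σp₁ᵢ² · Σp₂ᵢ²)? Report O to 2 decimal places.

0.32

Σ p₁ᵢp₂ᵢ = 0.0216 + 0.0014 + 0.0240 + 0.0528 + 0.0004 + 0.0100 = 0.1102
Σp_1ᵢ² = 0.06² + 0.07² + 0.24² + 0.11² + 0.02² + 0.50² = 0.0036 + 0.0049 + 0.0576 + 0.0121 + 0.0004 + 0.2500 = 0.3286
Σp_2ᵢ² = 0.36² + 0.02² + 0.10² + 0.48² + 0.02² + 0.02² = 0.1296 + 0.0004 + 0.0100 + 0.2304 + 0.0004 + 0.0004 = 0.3712
O = 0.1102 / √(0.3286 × 0.3712) = 0.1102 / 0.34925 = 0.3155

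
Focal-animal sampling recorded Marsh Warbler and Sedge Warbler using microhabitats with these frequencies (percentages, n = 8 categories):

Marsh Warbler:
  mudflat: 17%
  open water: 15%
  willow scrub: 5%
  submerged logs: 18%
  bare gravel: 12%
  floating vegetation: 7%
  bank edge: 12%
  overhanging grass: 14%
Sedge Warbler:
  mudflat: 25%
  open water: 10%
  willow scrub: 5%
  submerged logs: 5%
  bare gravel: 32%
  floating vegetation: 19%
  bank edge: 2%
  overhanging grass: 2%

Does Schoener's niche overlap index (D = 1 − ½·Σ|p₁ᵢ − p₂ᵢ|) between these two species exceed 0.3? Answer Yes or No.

Yes

Convert percentages to proportions (divide by 100).
Σ|p₁ᵢ − p₂ᵢ| = 0.08 + 0.05 + 0.00 + 0.13 + 0.20 + 0.12 + 0.10 + 0.12 = 0.80
D = 1 − ½ × 0.80 = 1 − 0.400 = 0.6000
D = 0.6000 > 0.3 → Yes.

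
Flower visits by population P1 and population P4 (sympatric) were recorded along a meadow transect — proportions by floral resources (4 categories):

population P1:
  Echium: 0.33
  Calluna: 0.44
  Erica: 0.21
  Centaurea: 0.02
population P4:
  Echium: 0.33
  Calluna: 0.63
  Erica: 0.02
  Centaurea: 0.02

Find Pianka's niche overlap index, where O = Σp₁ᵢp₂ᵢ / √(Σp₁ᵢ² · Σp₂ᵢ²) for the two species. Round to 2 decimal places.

Σ p₁ᵢp₂ᵢ = 0.1089 + 0.2772 + 0.0042 + 0.0004 = 0.3907
Σp_1ᵢ² = 0.33² + 0.44² + 0.21² + 0.02² = 0.1089 + 0.1936 + 0.0441 + 0.0004 = 0.3470
Σp_2ᵢ² = 0.33² + 0.63² + 0.02² + 0.02² = 0.1089 + 0.3969 + 0.0004 + 0.0004 = 0.5066
O = 0.3907 / √(0.3470 × 0.5066) = 0.3907 / 0.41927 = 0.9319

0.93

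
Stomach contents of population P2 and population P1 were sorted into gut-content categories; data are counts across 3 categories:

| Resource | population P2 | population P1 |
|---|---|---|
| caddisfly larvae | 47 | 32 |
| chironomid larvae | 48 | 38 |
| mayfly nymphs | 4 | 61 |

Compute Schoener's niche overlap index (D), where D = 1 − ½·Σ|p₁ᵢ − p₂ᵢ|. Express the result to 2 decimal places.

0.57

Proportions for population P2 (n=99): 47/99=0.4747, 48/99=0.4848, 4/99=0.0404
Proportions for population P1 (n=131): 32/131=0.2443, 38/131=0.2901, 61/131=0.4656
Σ|p₁ᵢ − p₂ᵢ| = 0.2304 + 0.1947 + 0.4252 = 0.8503
D = 1 − ½ × 0.8503 = 1 − 0.42515 = 0.57485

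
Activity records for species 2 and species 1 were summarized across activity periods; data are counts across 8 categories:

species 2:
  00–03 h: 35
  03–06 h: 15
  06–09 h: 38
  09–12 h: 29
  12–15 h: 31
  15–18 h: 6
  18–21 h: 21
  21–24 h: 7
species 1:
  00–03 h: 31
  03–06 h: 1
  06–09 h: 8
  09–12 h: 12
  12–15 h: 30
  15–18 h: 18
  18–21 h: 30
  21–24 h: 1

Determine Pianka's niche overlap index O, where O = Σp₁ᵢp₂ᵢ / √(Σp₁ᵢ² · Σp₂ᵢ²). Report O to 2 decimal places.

Proportions for species 2 (n=182): 35/182=0.1923, 15/182=0.0824, 38/182=0.2088, 29/182=0.1593, 31/182=0.1703, 6/182=0.0330, 21/182=0.1154, 7/182=0.0385
Proportions for species 1 (n=131): 31/131=0.2366, 1/131=0.0076, 8/131=0.0611, 12/131=0.0916, 30/131=0.2290, 18/131=0.1374, 30/131=0.2290, 1/131=0.0076
Σ p₁ᵢp₂ᵢ = 0.045498 + 0.000626 + 0.012758 + 0.014592 + 0.038999 + 0.004534 + 0.026427 + 0.000293 = 0.143727
Σp_1ᵢ² = 0.1923² + 0.0824² + 0.2088² + 0.1593² + 0.1703² + 0.0330² + 0.1154² + 0.0385² = 0.036979 + 0.006790 + 0.043597 + 0.025376 + 0.029002 + 0.001089 + 0.013317 + 0.001482 = 0.157632
Σp_2ᵢ² = 0.2366² + 0.0076² + 0.0611² + 0.0916² + 0.2290² + 0.1374² + 0.2290² + 0.0076² = 0.055980 + 0.000058 + 0.003733 + 0.008391 + 0.052441 + 0.018879 + 0.052441 + 0.000058 = 0.191981
O = 0.143727 / √(0.157632 × 0.191981) = 0.143727 / 0.1739608 = 0.8262

0.83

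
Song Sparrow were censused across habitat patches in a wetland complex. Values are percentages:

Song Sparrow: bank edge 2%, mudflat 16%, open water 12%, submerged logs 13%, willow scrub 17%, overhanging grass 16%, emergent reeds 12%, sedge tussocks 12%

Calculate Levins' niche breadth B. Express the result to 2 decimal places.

7.11

Convert percentages to proportions (divide by 100).
Σpᵢ² = 0.02² + 0.16² + 0.12² + 0.13² + 0.17² + 0.16² + 0.12² + 0.12² = 0.0004 + 0.0256 + 0.0144 + 0.0169 + 0.0289 + 0.0256 + 0.0144 + 0.0144 = 0.1406
B = 1 / 0.1406 = 7.1124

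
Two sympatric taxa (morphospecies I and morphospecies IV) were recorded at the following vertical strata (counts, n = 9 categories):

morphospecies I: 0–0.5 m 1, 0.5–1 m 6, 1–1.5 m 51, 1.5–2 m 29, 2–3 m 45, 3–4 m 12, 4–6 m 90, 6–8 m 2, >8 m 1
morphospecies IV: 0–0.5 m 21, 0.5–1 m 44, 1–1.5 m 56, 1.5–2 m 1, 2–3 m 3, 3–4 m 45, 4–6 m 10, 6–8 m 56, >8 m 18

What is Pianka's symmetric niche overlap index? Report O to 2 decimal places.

0.39

Proportions for morphospecies I (n=237): 1/237=0.0042, 6/237=0.0253, 51/237=0.2152, 29/237=0.1224, 45/237=0.1899, 12/237=0.0506, 90/237=0.3797, 2/237=0.0084, 1/237=0.0042
Proportions for morphospecies IV (n=254): 21/254=0.0827, 44/254=0.1732, 56/254=0.2205, 1/254=0.0039, 3/254=0.0118, 45/254=0.1772, 10/254=0.0394, 56/254=0.2205, 18/254=0.0709
Σ p₁ᵢp₂ᵢ = 0.000347 + 0.004382 + 0.047452 + 0.000477 + 0.002241 + 0.008966 + 0.014960 + 0.001852 + 0.000298 = 0.080975
Σp_1ᵢ² = 0.0042² + 0.0253² + 0.2152² + 0.1224² + 0.1899² + 0.0506² + 0.3797² + 0.0084² + 0.0042² = 0.000018 + 0.000640 + 0.046311 + 0.014982 + 0.036062 + 0.002560 + 0.144172 + 0.000071 + 0.000018 = 0.244834
Σp_2ᵢ² = 0.0827² + 0.1732² + 0.2205² + 0.0039² + 0.0118² + 0.1772² + 0.0394² + 0.2205² + 0.0709² = 0.006839 + 0.029998 + 0.048620 + 0.000015 + 0.000139 + 0.031400 + 0.001552 + 0.048620 + 0.005027 = 0.172210
O = 0.080975 / √(0.244834 × 0.172210) = 0.080975 / 0.2053360 = 0.3944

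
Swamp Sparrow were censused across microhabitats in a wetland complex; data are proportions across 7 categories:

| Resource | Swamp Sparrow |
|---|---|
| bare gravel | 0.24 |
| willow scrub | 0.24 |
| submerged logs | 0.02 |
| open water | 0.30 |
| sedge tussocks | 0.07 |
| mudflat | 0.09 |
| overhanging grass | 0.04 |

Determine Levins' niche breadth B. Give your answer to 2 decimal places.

Σpᵢ² = 0.24² + 0.24² + 0.02² + 0.30² + 0.07² + 0.09² + 0.04² = 0.0576 + 0.0576 + 0.0004 + 0.0900 + 0.0049 + 0.0081 + 0.0016 = 0.2202
B = 1 / 0.2202 = 4.5413

4.54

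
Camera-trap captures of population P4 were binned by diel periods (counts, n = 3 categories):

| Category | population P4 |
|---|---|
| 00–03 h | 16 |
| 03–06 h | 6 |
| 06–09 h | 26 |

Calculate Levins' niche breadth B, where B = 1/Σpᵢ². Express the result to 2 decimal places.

2.38

Proportions for population P4 (n=48): 16/48=0.3333, 6/48=0.1250, 26/48=0.5417
Σpᵢ² = 0.3333² + 0.1250² + 0.5417² = 0.111089 + 0.015625 + 0.293439 = 0.420153
B = 1 / 0.420153 = 2.3801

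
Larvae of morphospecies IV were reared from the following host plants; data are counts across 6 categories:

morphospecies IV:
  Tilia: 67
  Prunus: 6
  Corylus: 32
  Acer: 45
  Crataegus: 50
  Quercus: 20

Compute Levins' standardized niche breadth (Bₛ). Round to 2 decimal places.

Proportions for morphospecies IV (n=220): 67/220=0.3045, 6/220=0.0273, 32/220=0.1455, 45/220=0.2045, 50/220=0.2273, 20/220=0.0909
Σpᵢ² = 0.3045² + 0.0273² + 0.1455² + 0.2045² + 0.2273² + 0.0909² = 0.092720 + 0.000745 + 0.021170 + 0.041820 + 0.051665 + 0.008263 = 0.216383
B = 1 / 0.216383 = 4.6214
Bₛ = (B − 1)/(n − 1) = (4.6214 − 1)/(6 − 1) = 3.6214/5 = 0.7243

0.72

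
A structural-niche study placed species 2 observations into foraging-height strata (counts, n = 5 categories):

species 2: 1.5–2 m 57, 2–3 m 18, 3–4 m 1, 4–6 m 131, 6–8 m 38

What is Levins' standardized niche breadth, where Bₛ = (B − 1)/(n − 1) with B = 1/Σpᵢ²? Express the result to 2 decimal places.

0.43

Proportions for species 2 (n=245): 57/245=0.2327, 18/245=0.0735, 1/245=0.0041, 131/245=0.5347, 38/245=0.1551
Σpᵢ² = 0.2327² + 0.0735² + 0.0041² + 0.5347² + 0.1551² = 0.054149 + 0.005402 + 0.000017 + 0.285904 + 0.024056 = 0.369528
B = 1 / 0.369528 = 2.7062
Bₛ = (B − 1)/(n − 1) = (2.7062 − 1)/(5 − 1) = 1.7062/4 = 0.4266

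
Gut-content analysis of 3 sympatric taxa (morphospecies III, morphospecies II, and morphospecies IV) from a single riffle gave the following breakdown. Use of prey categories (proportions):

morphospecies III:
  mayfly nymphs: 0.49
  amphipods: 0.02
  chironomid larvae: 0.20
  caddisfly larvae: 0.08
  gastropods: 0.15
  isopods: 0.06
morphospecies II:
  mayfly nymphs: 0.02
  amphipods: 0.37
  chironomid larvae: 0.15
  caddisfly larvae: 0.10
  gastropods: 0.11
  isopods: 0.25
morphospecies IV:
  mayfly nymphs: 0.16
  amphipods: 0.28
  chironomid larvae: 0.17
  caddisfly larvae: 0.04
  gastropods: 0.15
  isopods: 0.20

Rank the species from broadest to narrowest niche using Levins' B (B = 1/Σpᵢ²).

Σp_IIIᵢ² = 0.49² + 0.02² + 0.20² + 0.08² + 0.15² + 0.06² = 0.2401 + 0.0004 + 0.0400 + 0.0064 + 0.0225 + 0.0036 = 0.3130
B_III = 1 / 0.3130 = 3.1949
Σp_IIᵢ² = 0.02² + 0.37² + 0.15² + 0.10² + 0.11² + 0.25² = 0.0004 + 0.1369 + 0.0225 + 0.0100 + 0.0121 + 0.0625 = 0.2444
B_II = 1 / 0.2444 = 4.0917
Σp_IVᵢ² = 0.16² + 0.28² + 0.17² + 0.04² + 0.15² + 0.20² = 0.0256 + 0.0784 + 0.0289 + 0.0016 + 0.0225 + 0.0400 = 0.1970
B_IV = 1 / 0.1970 = 5.0761
Ranking by B (broadest → narrowest): morphospecies IV (5.08) > morphospecies II (4.09) > morphospecies III (3.19)

morphospecies IV > morphospecies II > morphospecies III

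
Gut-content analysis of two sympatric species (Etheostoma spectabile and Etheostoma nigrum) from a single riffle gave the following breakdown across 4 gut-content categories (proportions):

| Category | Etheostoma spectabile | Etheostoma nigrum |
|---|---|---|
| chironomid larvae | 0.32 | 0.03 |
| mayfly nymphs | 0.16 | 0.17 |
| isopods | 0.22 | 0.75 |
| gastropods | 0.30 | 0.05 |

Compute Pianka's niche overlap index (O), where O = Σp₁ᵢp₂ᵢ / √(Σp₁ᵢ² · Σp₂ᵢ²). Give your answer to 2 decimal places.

Σ p₁ᵢp₂ᵢ = 0.0096 + 0.0272 + 0.1650 + 0.0150 = 0.2168
Σp_1ᵢ² = 0.32² + 0.16² + 0.22² + 0.30² = 0.1024 + 0.0256 + 0.0484 + 0.0900 = 0.2664
Σp_2ᵢ² = 0.03² + 0.17² + 0.75² + 0.05² = 0.0009 + 0.0289 + 0.5625 + 0.0025 = 0.5948
O = 0.2168 / √(0.2664 × 0.5948) = 0.2168 / 0.39806 = 0.5446

0.54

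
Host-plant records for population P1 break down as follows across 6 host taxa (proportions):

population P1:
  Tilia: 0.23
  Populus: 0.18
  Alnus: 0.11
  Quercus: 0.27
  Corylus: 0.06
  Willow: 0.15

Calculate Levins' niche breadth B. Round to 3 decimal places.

5.092

Σpᵢ² = 0.23² + 0.18² + 0.11² + 0.27² + 0.06² + 0.15² = 0.0529 + 0.0324 + 0.0121 + 0.0729 + 0.0036 + 0.0225 = 0.1964
B = 1 / 0.1964 = 5.09165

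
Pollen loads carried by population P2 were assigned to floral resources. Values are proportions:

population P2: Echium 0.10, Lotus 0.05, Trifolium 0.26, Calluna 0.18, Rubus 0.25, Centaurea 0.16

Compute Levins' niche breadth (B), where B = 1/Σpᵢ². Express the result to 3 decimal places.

4.985

Σpᵢ² = 0.10² + 0.05² + 0.26² + 0.18² + 0.25² + 0.16² = 0.0100 + 0.0025 + 0.0676 + 0.0324 + 0.0625 + 0.0256 = 0.2006
B = 1 / 0.2006 = 4.98504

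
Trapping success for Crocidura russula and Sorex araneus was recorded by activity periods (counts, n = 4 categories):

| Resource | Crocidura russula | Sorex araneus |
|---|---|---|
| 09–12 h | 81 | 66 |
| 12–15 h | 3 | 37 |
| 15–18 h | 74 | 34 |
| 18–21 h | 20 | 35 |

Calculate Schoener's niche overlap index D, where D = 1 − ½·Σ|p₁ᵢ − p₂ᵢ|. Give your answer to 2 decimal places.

0.71

Proportions for Crocidura russula (n=178): 81/178=0.4551, 3/178=0.0169, 74/178=0.4157, 20/178=0.1124
Proportions for Sorex araneus (n=172): 66/172=0.3837, 37/172=0.2151, 34/172=0.1977, 35/172=0.2035
Σ|p₁ᵢ − p₂ᵢ| = 0.0714 + 0.1982 + 0.2180 + 0.0911 = 0.5787
D = 1 − ½ × 0.5787 = 1 − 0.28935 = 0.71065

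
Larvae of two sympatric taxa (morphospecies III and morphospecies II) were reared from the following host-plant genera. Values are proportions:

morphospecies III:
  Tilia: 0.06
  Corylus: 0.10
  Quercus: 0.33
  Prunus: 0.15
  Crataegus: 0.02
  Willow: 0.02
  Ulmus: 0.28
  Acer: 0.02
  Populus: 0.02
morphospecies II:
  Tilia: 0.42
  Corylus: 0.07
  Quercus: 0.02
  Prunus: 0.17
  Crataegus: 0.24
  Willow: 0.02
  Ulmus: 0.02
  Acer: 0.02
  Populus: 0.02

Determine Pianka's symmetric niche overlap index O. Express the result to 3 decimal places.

Σ p₁ᵢp₂ᵢ = 0.0252 + 0.0070 + 0.0066 + 0.0255 + 0.0048 + 0.0004 + 0.0056 + 0.0004 + 0.0004 = 0.0759
Σp_1ᵢ² = 0.06² + 0.10² + 0.33² + 0.15² + 0.02² + 0.02² + 0.28² + 0.02² + 0.02² = 0.0036 + 0.0100 + 0.1089 + 0.0225 + 0.0004 + 0.0004 + 0.0784 + 0.0004 + 0.0004 = 0.2250
Σp_2ᵢ² = 0.42² + 0.07² + 0.02² + 0.17² + 0.24² + 0.02² + 0.02² + 0.02² + 0.02² = 0.1764 + 0.0049 + 0.0004 + 0.0289 + 0.0576 + 0.0004 + 0.0004 + 0.0004 + 0.0004 = 0.2698
O = 0.0759 / √(0.2250 × 0.2698) = 0.0759 / 0.246384 = 0.30806

0.308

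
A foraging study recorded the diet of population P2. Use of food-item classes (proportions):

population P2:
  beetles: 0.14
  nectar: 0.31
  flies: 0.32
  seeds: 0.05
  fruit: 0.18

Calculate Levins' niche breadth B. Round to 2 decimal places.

Σpᵢ² = 0.14² + 0.31² + 0.32² + 0.05² + 0.18² = 0.0196 + 0.0961 + 0.1024 + 0.0025 + 0.0324 = 0.2530
B = 1 / 0.2530 = 3.9526

3.95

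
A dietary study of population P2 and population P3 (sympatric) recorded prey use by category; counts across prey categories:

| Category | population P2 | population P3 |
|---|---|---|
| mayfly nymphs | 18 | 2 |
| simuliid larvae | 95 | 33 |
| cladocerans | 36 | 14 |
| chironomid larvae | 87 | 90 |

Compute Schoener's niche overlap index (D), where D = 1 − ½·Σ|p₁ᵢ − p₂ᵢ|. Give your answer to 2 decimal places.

0.72

Proportions for population P2 (n=236): 18/236=0.0763, 95/236=0.4025, 36/236=0.1525, 87/236=0.3686
Proportions for population P3 (n=139): 2/139=0.0144, 33/139=0.2374, 14/139=0.1007, 90/139=0.6475
Σ|p₁ᵢ − p₂ᵢ| = 0.0619 + 0.1651 + 0.0518 + 0.2789 = 0.5577
D = 1 − ½ × 0.5577 = 1 − 0.27885 = 0.72115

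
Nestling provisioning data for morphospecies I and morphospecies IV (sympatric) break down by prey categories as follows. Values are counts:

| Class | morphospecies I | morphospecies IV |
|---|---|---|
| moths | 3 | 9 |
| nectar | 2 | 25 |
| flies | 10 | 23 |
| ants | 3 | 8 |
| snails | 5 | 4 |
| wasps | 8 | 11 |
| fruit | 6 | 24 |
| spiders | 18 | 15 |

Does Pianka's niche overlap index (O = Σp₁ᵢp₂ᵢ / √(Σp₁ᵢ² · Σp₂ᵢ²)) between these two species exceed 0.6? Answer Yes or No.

Proportions for morphospecies I (n=55): 3/55=0.0545, 2/55=0.0364, 10/55=0.1818, 3/55=0.0545, 5/55=0.0909, 8/55=0.1455, 6/55=0.1091, 18/55=0.3273
Proportions for morphospecies IV (n=119): 9/119=0.0756, 25/119=0.2101, 23/119=0.1933, 8/119=0.0672, 4/119=0.0336, 11/119=0.0924, 24/119=0.2017, 15/119=0.1261
Σ p₁ᵢp₂ᵢ = 0.004120 + 0.007648 + 0.035142 + 0.003662 + 0.003054 + 0.013444 + 0.022005 + 0.041273 = 0.130348
Σp_1ᵢ² = 0.0545² + 0.0364² + 0.1818² + 0.0545² + 0.0909² + 0.1455² + 0.1091² + 0.3273² = 0.002970 + 0.001325 + 0.033051 + 0.002970 + 0.008263 + 0.021170 + 0.011903 + 0.107125 = 0.188777
Σp_2ᵢ² = 0.0756² + 0.2101² + 0.1933² + 0.0672² + 0.0336² + 0.0924² + 0.2017² + 0.1261² = 0.005715 + 0.044142 + 0.037365 + 0.004516 + 0.001129 + 0.008538 + 0.040683 + 0.015901 = 0.157989
O = 0.130348 / √(0.188777 × 0.157989) = 0.130348 / 0.1726983 = 0.7548
O = 0.7548 > 0.6 → Yes.

Yes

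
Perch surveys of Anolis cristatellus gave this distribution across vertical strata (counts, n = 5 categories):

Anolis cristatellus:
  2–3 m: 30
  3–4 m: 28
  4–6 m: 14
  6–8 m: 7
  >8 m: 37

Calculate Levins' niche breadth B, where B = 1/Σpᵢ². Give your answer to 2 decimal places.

4.08

Proportions for Anolis cristatellus (n=116): 30/116=0.2586, 28/116=0.2414, 14/116=0.1207, 7/116=0.0603, 37/116=0.3190
Σpᵢ² = 0.2586² + 0.2414² + 0.1207² + 0.0603² + 0.3190² = 0.066874 + 0.058274 + 0.014568 + 0.003636 + 0.101761 = 0.245113
B = 1 / 0.245113 = 4.0798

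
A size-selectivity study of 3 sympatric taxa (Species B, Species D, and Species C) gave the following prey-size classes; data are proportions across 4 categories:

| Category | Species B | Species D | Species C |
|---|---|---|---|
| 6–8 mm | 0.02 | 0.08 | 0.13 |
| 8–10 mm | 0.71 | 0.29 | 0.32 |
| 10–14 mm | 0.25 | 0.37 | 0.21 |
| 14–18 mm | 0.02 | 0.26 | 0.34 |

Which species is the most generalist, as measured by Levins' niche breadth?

Σp_Bᵢ² = 0.02² + 0.71² + 0.25² + 0.02² = 0.0004 + 0.5041 + 0.0625 + 0.0004 = 0.5674
B_B = 1 / 0.5674 = 1.7624
Σp_Dᵢ² = 0.08² + 0.29² + 0.37² + 0.26² = 0.0064 + 0.0841 + 0.1369 + 0.0676 = 0.2950
B_D = 1 / 0.2950 = 3.3898
Σp_Cᵢ² = 0.13² + 0.32² + 0.21² + 0.34² = 0.0169 + 0.1024 + 0.0441 + 0.1156 = 0.2790
B_C = 1 / 0.2790 = 3.5842
Highest B → broadest niche (most generalist): Species C (B = 3.58).

Species C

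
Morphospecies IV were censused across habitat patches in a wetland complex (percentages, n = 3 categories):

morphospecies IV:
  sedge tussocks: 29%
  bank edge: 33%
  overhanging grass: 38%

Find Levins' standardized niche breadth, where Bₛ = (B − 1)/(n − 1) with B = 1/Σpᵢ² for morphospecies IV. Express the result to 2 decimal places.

Convert percentages to proportions (divide by 100).
Σpᵢ² = 0.29² + 0.33² + 0.38² = 0.0841 + 0.1089 + 0.1444 = 0.3374
B = 1 / 0.3374 = 2.9638
Bₛ = (B − 1)/(n − 1) = (2.9638 − 1)/(3 − 1) = 1.9638/2 = 0.9819

0.98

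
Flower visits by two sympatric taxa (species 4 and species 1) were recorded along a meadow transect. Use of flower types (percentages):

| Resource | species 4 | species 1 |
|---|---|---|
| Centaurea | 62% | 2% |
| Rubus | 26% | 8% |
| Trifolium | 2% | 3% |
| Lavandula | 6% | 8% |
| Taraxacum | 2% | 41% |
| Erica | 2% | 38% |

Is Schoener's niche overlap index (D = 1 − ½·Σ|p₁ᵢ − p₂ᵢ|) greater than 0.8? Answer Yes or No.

No

Convert percentages to proportions (divide by 100).
Σ|p₁ᵢ − p₂ᵢ| = 0.60 + 0.18 + 0.01 + 0.02 + 0.39 + 0.36 = 1.56
D = 1 − ½ × 1.56 = 1 − 0.780 = 0.2200
D = 0.2200 < 0.8 → No.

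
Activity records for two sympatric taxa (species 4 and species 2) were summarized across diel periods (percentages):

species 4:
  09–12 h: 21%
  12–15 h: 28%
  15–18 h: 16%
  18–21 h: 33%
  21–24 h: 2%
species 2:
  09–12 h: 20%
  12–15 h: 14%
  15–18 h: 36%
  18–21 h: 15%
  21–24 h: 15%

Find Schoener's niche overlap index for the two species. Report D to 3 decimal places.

Convert percentages to proportions (divide by 100).
Σ|p₁ᵢ − p₂ᵢ| = 0.01 + 0.14 + 0.20 + 0.18 + 0.13 = 0.66
D = 1 − ½ × 0.66 = 1 − 0.330 = 0.67000

0.670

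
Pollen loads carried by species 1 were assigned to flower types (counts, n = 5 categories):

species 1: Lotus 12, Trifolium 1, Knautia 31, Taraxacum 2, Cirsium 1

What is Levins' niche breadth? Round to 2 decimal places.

1.99

Proportions for species 1 (n=47): 12/47=0.2553, 1/47=0.0213, 31/47=0.6596, 2/47=0.0426, 1/47=0.0213
Σpᵢ² = 0.2553² + 0.0213² + 0.6596² + 0.0426² + 0.0213² = 0.065178 + 0.000454 + 0.435072 + 0.001815 + 0.000454 = 0.502973
B = 1 / 0.502973 = 1.9882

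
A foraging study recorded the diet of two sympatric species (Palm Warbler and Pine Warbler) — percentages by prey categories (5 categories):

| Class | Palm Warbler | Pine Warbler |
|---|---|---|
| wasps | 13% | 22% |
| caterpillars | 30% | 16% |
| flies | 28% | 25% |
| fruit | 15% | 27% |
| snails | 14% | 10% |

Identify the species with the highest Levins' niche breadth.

Convert percentages to proportions (divide by 100).
Σp_Palmᵢ² = 0.13² + 0.30² + 0.28² + 0.15² + 0.14² = 0.0169 + 0.0900 + 0.0784 + 0.0225 + 0.0196 = 0.2274
B_Palm = 1 / 0.2274 = 4.3975
Σp_Pineᵢ² = 0.22² + 0.16² + 0.25² + 0.27² + 0.10² = 0.0484 + 0.0256 + 0.0625 + 0.0729 + 0.0100 = 0.2194
B_Pine = 1 / 0.2194 = 4.5579
Highest B → broadest niche (most generalist): Pine Warbler (B = 4.56).

Pine Warbler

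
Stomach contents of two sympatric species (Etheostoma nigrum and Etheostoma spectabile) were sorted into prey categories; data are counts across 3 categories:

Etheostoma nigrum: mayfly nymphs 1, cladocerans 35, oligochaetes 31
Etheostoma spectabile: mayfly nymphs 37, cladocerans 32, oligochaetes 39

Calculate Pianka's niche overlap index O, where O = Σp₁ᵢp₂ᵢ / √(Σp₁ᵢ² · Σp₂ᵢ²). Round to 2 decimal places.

Proportions for Etheostoma nigrum (n=67): 1/67=0.0149, 35/67=0.5224, 31/67=0.4627
Proportions for Etheostoma spectabile (n=108): 37/108=0.3426, 32/108=0.2963, 39/108=0.3611
Σ p₁ᵢp₂ᵢ = 0.005105 + 0.154787 + 0.167081 = 0.326973
Σp_1ᵢ² = 0.0149² + 0.5224² + 0.4627² = 0.000222 + 0.272902 + 0.214091 = 0.487215
Σp_2ᵢ² = 0.3426² + 0.2963² + 0.3611² = 0.117375 + 0.087794 + 0.130393 = 0.335562
O = 0.326973 / √(0.487215 × 0.335562) = 0.326973 / 0.4043400 = 0.8087

0.81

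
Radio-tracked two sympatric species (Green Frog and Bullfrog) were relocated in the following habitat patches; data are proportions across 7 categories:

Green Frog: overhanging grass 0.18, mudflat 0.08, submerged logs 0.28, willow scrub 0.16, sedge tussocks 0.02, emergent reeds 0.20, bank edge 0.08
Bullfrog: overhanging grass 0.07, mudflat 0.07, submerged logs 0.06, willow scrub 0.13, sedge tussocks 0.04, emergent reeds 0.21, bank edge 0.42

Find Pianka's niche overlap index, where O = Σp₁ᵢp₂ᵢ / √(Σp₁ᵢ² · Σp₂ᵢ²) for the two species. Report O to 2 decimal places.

Σ p₁ᵢp₂ᵢ = 0.0126 + 0.0056 + 0.0168 + 0.0208 + 0.0008 + 0.0420 + 0.0336 = 0.1322
Σp_1ᵢ² = 0.18² + 0.08² + 0.28² + 0.16² + 0.02² + 0.20² + 0.08² = 0.0324 + 0.0064 + 0.0784 + 0.0256 + 0.0004 + 0.0400 + 0.0064 = 0.1896
Σp_2ᵢ² = 0.07² + 0.07² + 0.06² + 0.13² + 0.04² + 0.21² + 0.42² = 0.0049 + 0.0049 + 0.0036 + 0.0169 + 0.0016 + 0.0441 + 0.1764 = 0.2524
O = 0.1322 / √(0.1896 × 0.2524) = 0.1322 / 0.21876 = 0.6043

0.60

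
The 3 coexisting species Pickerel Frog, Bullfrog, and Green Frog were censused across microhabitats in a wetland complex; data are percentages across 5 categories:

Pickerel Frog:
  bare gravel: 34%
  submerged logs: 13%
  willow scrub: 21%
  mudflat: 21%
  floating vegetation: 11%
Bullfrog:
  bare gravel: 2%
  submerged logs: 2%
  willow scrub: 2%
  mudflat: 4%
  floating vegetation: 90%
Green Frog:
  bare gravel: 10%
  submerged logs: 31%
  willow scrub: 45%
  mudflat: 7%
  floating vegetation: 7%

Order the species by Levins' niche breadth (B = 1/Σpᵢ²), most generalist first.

Pickerel Frog > Green Frog > Bullfrog

Convert percentages to proportions (divide by 100).
Σp_Pickᵢ² = 0.34² + 0.13² + 0.21² + 0.21² + 0.11² = 0.1156 + 0.0169 + 0.0441 + 0.0441 + 0.0121 = 0.2328
B_Pick = 1 / 0.2328 = 4.2955
Σp_Bullᵢ² = 0.02² + 0.02² + 0.02² + 0.04² + 0.90² = 0.0004 + 0.0004 + 0.0004 + 0.0016 + 0.8100 = 0.8128
B_Bull = 1 / 0.8128 = 1.2303
Σp_Greeᵢ² = 0.10² + 0.31² + 0.45² + 0.07² + 0.07² = 0.0100 + 0.0961 + 0.2025 + 0.0049 + 0.0049 = 0.3184
B_Gree = 1 / 0.3184 = 3.1407
Ranking by B (broadest → narrowest): Pickerel Frog (4.30) > Green Frog (3.14) > Bullfrog (1.23)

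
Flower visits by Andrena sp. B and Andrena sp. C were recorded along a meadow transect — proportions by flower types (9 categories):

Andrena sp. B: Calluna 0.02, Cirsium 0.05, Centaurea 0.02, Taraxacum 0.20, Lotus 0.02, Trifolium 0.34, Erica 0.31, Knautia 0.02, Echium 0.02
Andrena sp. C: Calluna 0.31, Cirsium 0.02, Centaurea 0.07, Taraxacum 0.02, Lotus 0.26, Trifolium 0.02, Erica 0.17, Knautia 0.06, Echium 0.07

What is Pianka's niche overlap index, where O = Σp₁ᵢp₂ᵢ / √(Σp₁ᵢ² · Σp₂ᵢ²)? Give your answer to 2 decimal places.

0.35

Σ p₁ᵢp₂ᵢ = 0.0062 + 0.0010 + 0.0014 + 0.0040 + 0.0052 + 0.0068 + 0.0527 + 0.0012 + 0.0014 = 0.0799
Σp_1ᵢ² = 0.02² + 0.05² + 0.02² + 0.20² + 0.02² + 0.34² + 0.31² + 0.02² + 0.02² = 0.0004 + 0.0025 + 0.0004 + 0.0400 + 0.0004 + 0.1156 + 0.0961 + 0.0004 + 0.0004 = 0.2562
Σp_2ᵢ² = 0.31² + 0.02² + 0.07² + 0.02² + 0.26² + 0.02² + 0.17² + 0.06² + 0.07² = 0.0961 + 0.0004 + 0.0049 + 0.0004 + 0.0676 + 0.0004 + 0.0289 + 0.0036 + 0.0049 = 0.2072
O = 0.0799 / √(0.2562 × 0.2072) = 0.0799 / 0.23040 = 0.3468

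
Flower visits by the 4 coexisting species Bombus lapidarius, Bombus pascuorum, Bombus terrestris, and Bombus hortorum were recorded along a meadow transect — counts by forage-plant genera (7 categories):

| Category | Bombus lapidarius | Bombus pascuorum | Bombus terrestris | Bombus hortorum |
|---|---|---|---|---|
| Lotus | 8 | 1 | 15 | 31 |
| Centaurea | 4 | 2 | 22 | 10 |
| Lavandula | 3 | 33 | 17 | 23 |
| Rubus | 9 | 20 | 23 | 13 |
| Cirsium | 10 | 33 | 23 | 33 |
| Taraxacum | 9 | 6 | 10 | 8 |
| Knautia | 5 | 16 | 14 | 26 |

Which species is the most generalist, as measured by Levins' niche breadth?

Bombus terrestris

Proportions for Bombus lapidarius (n=48): 8/48=0.1667, 4/48=0.0833, 3/48=0.0625, 9/48=0.1875, 10/48=0.2083, 9/48=0.1875, 5/48=0.1042
Proportions for Bombus pascuorum (n=111): 1/111=0.0090, 2/111=0.0180, 33/111=0.2973, 20/111=0.1802, 33/111=0.2973, 6/111=0.0541, 16/111=0.1441
Proportions for Bombus terrestris (n=124): 15/124=0.1210, 22/124=0.1774, 17/124=0.1371, 23/124=0.1855, 23/124=0.1855, 10/124=0.0806, 14/124=0.1129
Proportions for Bombus hortorum (n=144): 31/144=0.2153, 10/144=0.0694, 23/144=0.1597, 13/144=0.0903, 33/144=0.2292, 8/144=0.0556, 26/144=0.1806
Σp_lapiᵢ² = 0.1667² + 0.0833² + 0.0625² + 0.1875² + 0.2083² + 0.1875² + 0.1042² = 0.027789 + 0.006939 + 0.003906 + 0.035156 + 0.043389 + 0.035156 + 0.010858 = 0.163193
B_lapi = 1 / 0.163193 = 6.1277
Σp_pascᵢ² = 0.0090² + 0.0180² + 0.2973² + 0.1802² + 0.2973² + 0.0541² + 0.1441² = 0.000081 + 0.000324 + 0.088387 + 0.032472 + 0.088387 + 0.002927 + 0.020765 = 0.233343
B_pasc = 1 / 0.233343 = 4.2855
Σp_terrᵢ² = 0.1210² + 0.1774² + 0.1371² + 0.1855² + 0.1855² + 0.0806² + 0.1129² = 0.014641 + 0.031471 + 0.018796 + 0.034410 + 0.034410 + 0.006496 + 0.012746 = 0.152970
B_terr = 1 / 0.152970 = 6.5372
Σp_hortᵢ² = 0.2153² + 0.0694² + 0.1597² + 0.0903² + 0.2292² + 0.0556² + 0.1806² = 0.046354 + 0.004816 + 0.025504 + 0.008154 + 0.052533 + 0.003091 + 0.032616 = 0.173068
B_hort = 1 / 0.173068 = 5.7781
Highest B → broadest niche (most generalist): Bombus terrestris (B = 6.54).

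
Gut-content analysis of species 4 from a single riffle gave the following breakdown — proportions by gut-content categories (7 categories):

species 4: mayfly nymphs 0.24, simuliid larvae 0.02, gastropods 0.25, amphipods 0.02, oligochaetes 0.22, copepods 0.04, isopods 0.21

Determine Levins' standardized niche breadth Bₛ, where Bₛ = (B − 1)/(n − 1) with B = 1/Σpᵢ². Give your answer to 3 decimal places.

Σpᵢ² = 0.24² + 0.02² + 0.25² + 0.02² + 0.22² + 0.04² + 0.21² = 0.0576 + 0.0004 + 0.0625 + 0.0004 + 0.0484 + 0.0016 + 0.0441 = 0.2150
B = 1 / 0.2150 = 4.65116
Bₛ = (B − 1)/(n − 1) = (4.65116 − 1)/(7 − 1) = 3.65116/6 = 0.60853

0.609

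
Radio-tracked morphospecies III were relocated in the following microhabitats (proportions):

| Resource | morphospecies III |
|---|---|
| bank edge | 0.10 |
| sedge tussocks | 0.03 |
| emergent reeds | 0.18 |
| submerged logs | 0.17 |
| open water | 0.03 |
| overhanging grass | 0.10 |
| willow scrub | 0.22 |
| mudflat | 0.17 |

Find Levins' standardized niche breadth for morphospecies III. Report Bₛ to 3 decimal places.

0.748

Σpᵢ² = 0.10² + 0.03² + 0.18² + 0.17² + 0.03² + 0.10² + 0.22² + 0.17² = 0.0100 + 0.0009 + 0.0324 + 0.0289 + 0.0009 + 0.0100 + 0.0484 + 0.0289 = 0.1604
B = 1 / 0.1604 = 6.23441
Bₛ = (B − 1)/(n − 1) = (6.23441 − 1)/(8 − 1) = 5.23441/7 = 0.74777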